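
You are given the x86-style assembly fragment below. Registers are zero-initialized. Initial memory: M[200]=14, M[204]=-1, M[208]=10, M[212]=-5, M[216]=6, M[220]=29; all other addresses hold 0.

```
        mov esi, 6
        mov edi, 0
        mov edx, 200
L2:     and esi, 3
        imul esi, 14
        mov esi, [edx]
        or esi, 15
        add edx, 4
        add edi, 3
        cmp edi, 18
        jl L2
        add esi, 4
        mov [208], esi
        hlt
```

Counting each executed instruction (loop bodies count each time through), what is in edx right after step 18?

esi=6
edi=0
edx=200
esi=6&3=2
esi=2*14=28
esi=M[200]=14
esi=14|15=15
edx=200+4=204
edi=0+3=3
cmp edi, 18  (cmp 3,18)
jl L2: taken
esi=15&3=3
esi=3*14=42
esi=M[204]=-1
esi=(-1)|15=-1
edx=204+4=208
edi=3+3=6
cmp edi, 18  (cmp 6,18)
After step 18: edx = 208.

208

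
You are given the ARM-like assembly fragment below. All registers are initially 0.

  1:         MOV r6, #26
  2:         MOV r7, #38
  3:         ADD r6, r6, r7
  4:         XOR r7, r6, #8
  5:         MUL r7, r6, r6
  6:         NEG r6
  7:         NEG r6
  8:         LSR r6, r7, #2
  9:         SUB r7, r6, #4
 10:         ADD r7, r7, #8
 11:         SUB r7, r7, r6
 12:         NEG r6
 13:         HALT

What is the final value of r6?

-1024

r6=26
r7=38
r6=26+38=64
r7=64^8=72
r7=64*64=4096
r6=-(64)=-64
r6=-(-64)=64
r6=4096>>2=1024
r7=1024-4=1020
r7=1020+8=1028
r7=1028-1024=4
r6=-(1024)=-1024
halt.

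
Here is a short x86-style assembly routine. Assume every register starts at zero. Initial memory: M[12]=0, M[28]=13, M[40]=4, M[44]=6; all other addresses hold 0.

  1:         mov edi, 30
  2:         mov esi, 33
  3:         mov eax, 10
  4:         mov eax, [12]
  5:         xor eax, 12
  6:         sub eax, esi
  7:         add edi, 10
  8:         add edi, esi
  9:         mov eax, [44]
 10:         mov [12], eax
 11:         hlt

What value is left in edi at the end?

73

mov edi, 30 → edi=30
mov esi, 33 → esi=33
mov eax, 10 → eax=10
mov eax, [12] → eax=M[12]=0
xor eax, 12 → eax=0^12=12
sub eax, esi → eax=12-33=-21
add edi, 10 → edi=30+10=40
add edi, esi → edi=40+33=73
mov eax, [44] → eax=M[44]=6
mov [12], eax → M[12]=6
halt.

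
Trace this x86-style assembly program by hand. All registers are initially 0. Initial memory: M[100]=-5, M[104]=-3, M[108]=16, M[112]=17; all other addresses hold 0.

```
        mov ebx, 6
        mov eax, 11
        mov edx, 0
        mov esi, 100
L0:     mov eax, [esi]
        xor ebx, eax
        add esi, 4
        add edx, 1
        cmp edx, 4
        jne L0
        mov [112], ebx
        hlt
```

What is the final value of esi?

116

mov ebx, 6 → ebx=6
mov eax, 11 → eax=11
mov edx, 0 → edx=0
mov esi, 100 → esi=100
mov eax, [esi] → eax=M[100]=-5
xor ebx, eax → ebx=6^(-5)=-3
add esi, 4 → esi=100+4=104
add edx, 1 → edx=0+1=1
cmp edx, 4  (cmp 1,4)
jne L0: taken
mov eax, [esi] → eax=M[104]=-3
xor ebx, eax → ebx=(-3)^(-3)=0
add esi, 4 → esi=104+4=108
add edx, 1 → edx=1+1=2
cmp edx, 4  (cmp 2,4)
jne L0: taken
mov eax, [esi] → eax=M[108]=16
xor ebx, eax → ebx=0^16=16
add esi, 4 → esi=108+4=112
add edx, 1 → edx=2+1=3
cmp edx, 4  (cmp 3,4)
jne L0: taken
mov eax, [esi] → eax=M[112]=17
xor ebx, eax → ebx=16^17=1
add esi, 4 → esi=112+4=116
add edx, 1 → edx=3+1=4
cmp edx, 4  (cmp 4,4)
jne L0: not taken
mov [112], ebx → M[112]=1
halt.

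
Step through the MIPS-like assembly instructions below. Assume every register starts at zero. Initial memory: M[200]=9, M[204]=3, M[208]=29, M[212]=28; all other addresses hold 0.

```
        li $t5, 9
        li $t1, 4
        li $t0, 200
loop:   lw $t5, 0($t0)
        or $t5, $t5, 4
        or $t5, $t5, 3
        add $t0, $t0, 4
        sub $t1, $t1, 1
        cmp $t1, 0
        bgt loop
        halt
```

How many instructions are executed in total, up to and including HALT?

32

after li $t5, 9: $t5=9
after li $t1, 4: $t1=4
after li $t0, 200: $t0=200
after lw $t5, 0($t0): $t5=M[200]=9
after or $t5, $t5, 4: $t5=9|4=13
after or $t5, $t5, 3: $t5=13|3=15
after add $t0, $t0, 4: $t0=200+4=204
after sub $t1, $t1, 1: $t1=4-1=3
cmp $t1, 0  (cmp 3,0)
bgt loop: taken
after lw $t5, 0($t0): $t5=M[204]=3
after or $t5, $t5, 4: $t5=3|4=7
after or $t5, $t5, 3: $t5=7|3=7
after add $t0, $t0, 4: $t0=204+4=208
after sub $t1, $t1, 1: $t1=3-1=2
cmp $t1, 0  (cmp 2,0)
bgt loop: taken
after lw $t5, 0($t0): $t5=M[208]=29
after or $t5, $t5, 4: $t5=29|4=29
after or $t5, $t5, 3: $t5=29|3=31
after add $t0, $t0, 4: $t0=208+4=212
after sub $t1, $t1, 1: $t1=2-1=1
cmp $t1, 0  (cmp 1,0)
bgt loop: taken
after lw $t5, 0($t0): $t5=M[212]=28
after or $t5, $t5, 4: $t5=28|4=28
after or $t5, $t5, 3: $t5=28|3=31
after add $t0, $t0, 4: $t0=212+4=216
after sub $t1, $t1, 1: $t1=1-1=0
cmp $t1, 0  (cmp 0,0)
bgt loop: not taken
halt.
Total executed instructions: 32.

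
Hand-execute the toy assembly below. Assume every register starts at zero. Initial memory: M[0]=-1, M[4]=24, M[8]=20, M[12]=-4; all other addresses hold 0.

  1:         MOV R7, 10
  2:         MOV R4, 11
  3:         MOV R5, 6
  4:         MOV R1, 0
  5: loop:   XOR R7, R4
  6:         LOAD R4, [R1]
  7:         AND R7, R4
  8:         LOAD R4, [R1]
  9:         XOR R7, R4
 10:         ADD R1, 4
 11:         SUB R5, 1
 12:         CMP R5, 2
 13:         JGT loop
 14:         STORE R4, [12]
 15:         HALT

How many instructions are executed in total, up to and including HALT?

after MOV R7, 10: R7=10
after MOV R4, 11: R4=11
after MOV R5, 6: R5=6
after MOV R1, 0: R1=0
after XOR R7, R4: R7=10^11=1
after LOAD R4, [R1]: R4=M[0]=-1
after AND R7, R4: R7=1&(-1)=1
after LOAD R4, [R1]: R4=M[0]=-1
after XOR R7, R4: R7=1^(-1)=-2
after ADD R1, 4: R1=0+4=4
after SUB R5, 1: R5=6-1=5
CMP R5, 2  (cmp 5,2)
JGT loop: taken
after XOR R7, R4: R7=(-2)^(-1)=1
after LOAD R4, [R1]: R4=M[4]=24
after AND R7, R4: R7=1&24=0
after LOAD R4, [R1]: R4=M[4]=24
after XOR R7, R4: R7=0^24=24
after ADD R1, 4: R1=4+4=8
after SUB R5, 1: R5=5-1=4
CMP R5, 2  (cmp 4,2)
JGT loop: taken
after XOR R7, R4: R7=24^24=0
after LOAD R4, [R1]: R4=M[8]=20
after AND R7, R4: R7=0&20=0
after LOAD R4, [R1]: R4=M[8]=20
after XOR R7, R4: R7=0^20=20
after ADD R1, 4: R1=8+4=12
after SUB R5, 1: R5=4-1=3
CMP R5, 2  (cmp 3,2)
JGT loop: taken
after XOR R7, R4: R7=20^20=0
after LOAD R4, [R1]: R4=M[12]=-4
after AND R7, R4: R7=0&(-4)=0
after LOAD R4, [R1]: R4=M[12]=-4
after XOR R7, R4: R7=0^(-4)=-4
after ADD R1, 4: R1=12+4=16
after SUB R5, 1: R5=3-1=2
CMP R5, 2  (cmp 2,2)
JGT loop: not taken
STORE R4, [12] → M[12]=-4
halt.
Total executed instructions: 42.

42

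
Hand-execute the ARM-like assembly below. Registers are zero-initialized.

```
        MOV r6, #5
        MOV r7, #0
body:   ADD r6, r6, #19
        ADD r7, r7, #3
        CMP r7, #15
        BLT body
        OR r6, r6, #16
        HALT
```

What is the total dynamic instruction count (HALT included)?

after MOV r6, #5: r6=5
after MOV r7, #0: r7=0
after ADD r6, r6, #19: r6=5+19=24
after ADD r7, r7, #3: r7=0+3=3
CMP r7, #15  (cmp 3,15)
BLT body: taken
after ADD r6, r6, #19: r6=24+19=43
after ADD r7, r7, #3: r7=3+3=6
CMP r7, #15  (cmp 6,15)
BLT body: taken
after ADD r6, r6, #19: r6=43+19=62
after ADD r7, r7, #3: r7=6+3=9
CMP r7, #15  (cmp 9,15)
BLT body: taken
after ADD r6, r6, #19: r6=62+19=81
after ADD r7, r7, #3: r7=9+3=12
CMP r7, #15  (cmp 12,15)
BLT body: taken
after ADD r6, r6, #19: r6=81+19=100
after ADD r7, r7, #3: r7=12+3=15
CMP r7, #15  (cmp 15,15)
BLT body: not taken
after OR r6, r6, #16: r6=100|16=116
halt.
Total executed instructions: 24.

24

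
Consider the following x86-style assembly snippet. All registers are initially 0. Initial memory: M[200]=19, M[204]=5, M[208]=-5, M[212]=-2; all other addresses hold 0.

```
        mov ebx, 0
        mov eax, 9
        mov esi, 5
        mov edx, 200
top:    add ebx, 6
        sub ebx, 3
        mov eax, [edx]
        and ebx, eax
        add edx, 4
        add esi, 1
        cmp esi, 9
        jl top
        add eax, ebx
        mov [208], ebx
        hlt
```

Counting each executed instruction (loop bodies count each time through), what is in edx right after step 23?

ebx=0
eax=9
esi=5
edx=200
ebx=0+6=6
ebx=6-3=3
eax=M[200]=19
ebx=3&19=3
edx=200+4=204
esi=5+1=6
cmp esi, 9  (cmp 6,9)
jl top: taken
ebx=3+6=9
ebx=9-3=6
eax=M[204]=5
ebx=6&5=4
edx=204+4=208
esi=6+1=7
cmp esi, 9  (cmp 7,9)
jl top: taken
ebx=4+6=10
ebx=10-3=7
eax=M[208]=-5
After step 23: edx = 208.

208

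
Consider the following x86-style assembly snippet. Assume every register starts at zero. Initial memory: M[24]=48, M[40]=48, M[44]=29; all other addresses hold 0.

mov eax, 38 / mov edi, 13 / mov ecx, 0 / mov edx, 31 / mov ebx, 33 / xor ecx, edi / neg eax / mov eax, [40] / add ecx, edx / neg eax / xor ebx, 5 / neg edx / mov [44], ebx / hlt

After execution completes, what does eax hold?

-48

after mov eax, 38: eax=38
after mov edi, 13: edi=13
after mov ecx, 0: ecx=0
after mov edx, 31: edx=31
after mov ebx, 33: ebx=33
after xor ecx, edi: ecx=0^13=13
after neg eax: eax=-(38)=-38
after mov eax, [40]: eax=M[40]=48
after add ecx, edx: ecx=13+31=44
after neg eax: eax=-(48)=-48
after xor ebx, 5: ebx=33^5=36
after neg edx: edx=-(31)=-31
mov [44], ebx → M[44]=36
halt.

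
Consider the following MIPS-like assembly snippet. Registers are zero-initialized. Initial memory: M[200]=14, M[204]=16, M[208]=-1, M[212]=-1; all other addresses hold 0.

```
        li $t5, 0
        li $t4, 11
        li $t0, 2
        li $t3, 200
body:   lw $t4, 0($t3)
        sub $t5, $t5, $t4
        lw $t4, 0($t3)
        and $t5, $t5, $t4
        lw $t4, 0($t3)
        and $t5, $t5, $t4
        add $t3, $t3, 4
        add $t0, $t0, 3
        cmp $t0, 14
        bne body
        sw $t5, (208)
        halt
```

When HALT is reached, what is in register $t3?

$t5=0
$t4=11
$t0=2
$t3=200
$t4=M[200]=14
$t5=0-14=-14
$t4=M[200]=14
$t5=(-14)&14=2
$t4=M[200]=14
$t5=2&14=2
$t3=200+4=204
$t0=2+3=5
cmp $t0, 14  (cmp 5,14)
bne body: taken
$t4=M[204]=16
$t5=2-16=-14
$t4=M[204]=16
$t5=(-14)&16=16
$t4=M[204]=16
$t5=16&16=16
$t3=204+4=208
$t0=5+3=8
cmp $t0, 14  (cmp 8,14)
bne body: taken
$t4=M[208]=-1
$t5=16-(-1)=17
$t4=M[208]=-1
$t5=17&(-1)=17
$t4=M[208]=-1
$t5=17&(-1)=17
$t3=208+4=212
$t0=8+3=11
cmp $t0, 14  (cmp 11,14)
bne body: taken
$t4=M[212]=-1
$t5=17-(-1)=18
$t4=M[212]=-1
$t5=18&(-1)=18
$t4=M[212]=-1
$t5=18&(-1)=18
$t3=212+4=216
$t0=11+3=14
cmp $t0, 14  (cmp 14,14)
bne body: not taken
sw $t5, (208) → M[208]=18
halt.

216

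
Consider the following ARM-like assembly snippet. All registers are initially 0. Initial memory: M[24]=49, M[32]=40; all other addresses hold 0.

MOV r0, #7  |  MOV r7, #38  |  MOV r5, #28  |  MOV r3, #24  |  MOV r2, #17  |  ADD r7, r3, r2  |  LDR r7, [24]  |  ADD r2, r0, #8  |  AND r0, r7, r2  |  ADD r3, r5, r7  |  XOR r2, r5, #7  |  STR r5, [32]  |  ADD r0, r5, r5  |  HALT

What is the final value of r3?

77

after MOV r0, #7: r0=7
after MOV r7, #38: r7=38
after MOV r5, #28: r5=28
after MOV r3, #24: r3=24
after MOV r2, #17: r2=17
after ADD r7, r3, r2: r7=24+17=41
after LDR r7, [24]: r7=M[24]=49
after ADD r2, r0, #8: r2=7+8=15
after AND r0, r7, r2: r0=49&15=1
after ADD r3, r5, r7: r3=28+49=77
after XOR r2, r5, #7: r2=28^7=27
STR r5, [32] → M[32]=28
after ADD r0, r5, r5: r0=28+28=56
halt.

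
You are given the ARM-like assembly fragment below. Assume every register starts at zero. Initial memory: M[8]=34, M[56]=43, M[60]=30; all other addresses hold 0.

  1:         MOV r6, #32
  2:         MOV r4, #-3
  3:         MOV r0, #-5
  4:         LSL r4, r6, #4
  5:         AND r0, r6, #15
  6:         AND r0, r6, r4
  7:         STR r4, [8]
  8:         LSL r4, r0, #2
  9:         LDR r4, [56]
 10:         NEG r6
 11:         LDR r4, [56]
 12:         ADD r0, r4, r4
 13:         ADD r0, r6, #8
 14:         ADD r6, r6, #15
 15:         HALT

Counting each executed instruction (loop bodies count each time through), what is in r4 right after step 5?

after MOV r6, #32: r6=32
after MOV r4, #-3: r4=-3
after MOV r0, #-5: r0=-5
after LSL r4, r6, #4: r4=32<<4=512
after AND r0, r6, #15: r0=32&15=0
After step 5: r4 = 512.

512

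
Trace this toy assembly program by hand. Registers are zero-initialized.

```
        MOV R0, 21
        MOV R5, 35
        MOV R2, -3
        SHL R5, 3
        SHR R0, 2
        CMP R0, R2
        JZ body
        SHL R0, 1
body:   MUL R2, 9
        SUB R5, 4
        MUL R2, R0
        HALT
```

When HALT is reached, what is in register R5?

276

MOV R0, 21 → R0=21
MOV R5, 35 → R5=35
MOV R2, -3 → R2=-3
SHL R5, 3 → R5=35<<3=280
SHR R0, 2 → R0=21>>2=5
CMP R0, R2  (cmp 5,-3)
JZ body: not taken
SHL R0, 1 → R0=5<<1=10
MUL R2, 9 → R2=(-3)*9=-27
SUB R5, 4 → R5=280-4=276
MUL R2, R0 → R2=(-27)*10=-270
halt.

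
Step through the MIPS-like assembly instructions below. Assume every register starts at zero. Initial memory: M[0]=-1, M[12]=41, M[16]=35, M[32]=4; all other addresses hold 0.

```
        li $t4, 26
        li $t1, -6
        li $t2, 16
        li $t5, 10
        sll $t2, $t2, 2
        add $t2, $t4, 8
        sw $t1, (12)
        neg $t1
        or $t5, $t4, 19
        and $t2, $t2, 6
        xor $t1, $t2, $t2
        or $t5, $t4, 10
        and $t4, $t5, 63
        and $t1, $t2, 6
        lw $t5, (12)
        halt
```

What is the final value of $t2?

li $t4, 26 → $t4=26
li $t1, -6 → $t1=-6
li $t2, 16 → $t2=16
li $t5, 10 → $t5=10
sll $t2, $t2, 2 → $t2=16<<2=64
add $t2, $t4, 8 → $t2=26+8=34
sw $t1, (12) → M[12]=-6
neg $t1 → $t1=-(-6)=6
or $t5, $t4, 19 → $t5=26|19=27
and $t2, $t2, 6 → $t2=34&6=2
xor $t1, $t2, $t2 → $t1=2^2=0
or $t5, $t4, 10 → $t5=26|10=26
and $t4, $t5, 63 → $t4=26&63=26
and $t1, $t2, 6 → $t1=2&6=2
lw $t5, (12) → $t5=M[12]=-6
halt.

2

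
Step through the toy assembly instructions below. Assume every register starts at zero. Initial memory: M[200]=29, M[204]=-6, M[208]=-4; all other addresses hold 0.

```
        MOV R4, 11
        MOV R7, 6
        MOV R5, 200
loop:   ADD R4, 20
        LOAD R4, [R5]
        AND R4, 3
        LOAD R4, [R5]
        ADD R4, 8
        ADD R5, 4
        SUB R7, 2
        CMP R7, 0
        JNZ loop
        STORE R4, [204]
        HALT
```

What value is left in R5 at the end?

after MOV R4, 11: R4=11
after MOV R7, 6: R7=6
after MOV R5, 200: R5=200
after ADD R4, 20: R4=11+20=31
after LOAD R4, [R5]: R4=M[200]=29
after AND R4, 3: R4=29&3=1
after LOAD R4, [R5]: R4=M[200]=29
after ADD R4, 8: R4=29+8=37
after ADD R5, 4: R5=200+4=204
after SUB R7, 2: R7=6-2=4
CMP R7, 0  (cmp 4,0)
JNZ loop: taken
after ADD R4, 20: R4=37+20=57
after LOAD R4, [R5]: R4=M[204]=-6
after AND R4, 3: R4=(-6)&3=2
after LOAD R4, [R5]: R4=M[204]=-6
after ADD R4, 8: R4=(-6)+8=2
after ADD R5, 4: R5=204+4=208
after SUB R7, 2: R7=4-2=2
CMP R7, 0  (cmp 2,0)
JNZ loop: taken
after ADD R4, 20: R4=2+20=22
after LOAD R4, [R5]: R4=M[208]=-4
after AND R4, 3: R4=(-4)&3=0
after LOAD R4, [R5]: R4=M[208]=-4
after ADD R4, 8: R4=(-4)+8=4
after ADD R5, 4: R5=208+4=212
after SUB R7, 2: R7=2-2=0
CMP R7, 0  (cmp 0,0)
JNZ loop: not taken
STORE R4, [204] → M[204]=4
halt.

212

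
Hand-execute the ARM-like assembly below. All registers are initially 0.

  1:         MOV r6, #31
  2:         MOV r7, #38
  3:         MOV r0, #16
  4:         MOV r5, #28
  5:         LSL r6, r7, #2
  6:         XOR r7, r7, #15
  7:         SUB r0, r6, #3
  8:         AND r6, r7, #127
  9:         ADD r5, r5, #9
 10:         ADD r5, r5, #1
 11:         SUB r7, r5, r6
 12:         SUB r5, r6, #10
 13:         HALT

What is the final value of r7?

r6=31
r7=38
r0=16
r5=28
r6=38<<2=152
r7=38^15=41
r0=152-3=149
r6=41&127=41
r5=28+9=37
r5=37+1=38
r7=38-41=-3
r5=41-10=31
halt.

-3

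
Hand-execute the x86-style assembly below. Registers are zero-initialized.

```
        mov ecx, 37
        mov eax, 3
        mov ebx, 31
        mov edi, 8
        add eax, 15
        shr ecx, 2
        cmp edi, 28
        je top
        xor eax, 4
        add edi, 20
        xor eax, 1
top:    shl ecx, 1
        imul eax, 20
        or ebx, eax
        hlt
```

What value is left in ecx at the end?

after mov ecx, 37: ecx=37
after mov eax, 3: eax=3
after mov ebx, 31: ebx=31
after mov edi, 8: edi=8
after add eax, 15: eax=3+15=18
after shr ecx, 2: ecx=37>>2=9
cmp edi, 28  (cmp 8,28)
je top: not taken
after xor eax, 4: eax=18^4=22
after add edi, 20: edi=8+20=28
after xor eax, 1: eax=22^1=23
after shl ecx, 1: ecx=9<<1=18
after imul eax, 20: eax=23*20=460
after or ebx, eax: ebx=31|460=479
halt.

18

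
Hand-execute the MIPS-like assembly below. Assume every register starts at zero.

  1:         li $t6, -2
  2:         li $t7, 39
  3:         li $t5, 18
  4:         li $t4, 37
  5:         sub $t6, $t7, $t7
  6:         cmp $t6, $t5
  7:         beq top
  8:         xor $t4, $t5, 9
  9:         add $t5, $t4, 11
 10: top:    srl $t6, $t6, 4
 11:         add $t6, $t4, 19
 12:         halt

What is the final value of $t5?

38

after li $t6, -2: $t6=-2
after li $t7, 39: $t7=39
after li $t5, 18: $t5=18
after li $t4, 37: $t4=37
after sub $t6, $t7, $t7: $t6=39-39=0
cmp $t6, $t5  (cmp 0,18)
beq top: not taken
after xor $t4, $t5, 9: $t4=18^9=27
after add $t5, $t4, 11: $t5=27+11=38
after srl $t6, $t6, 4: $t6=0>>4=0
after add $t6, $t4, 19: $t6=27+19=46
halt.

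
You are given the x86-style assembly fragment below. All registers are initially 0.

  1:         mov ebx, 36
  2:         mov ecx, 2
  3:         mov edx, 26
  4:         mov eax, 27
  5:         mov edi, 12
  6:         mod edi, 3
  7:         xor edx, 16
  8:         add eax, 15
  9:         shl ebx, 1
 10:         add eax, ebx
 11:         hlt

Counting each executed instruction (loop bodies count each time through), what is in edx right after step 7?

10

after mov ebx, 36: ebx=36
after mov ecx, 2: ecx=2
after mov edx, 26: edx=26
after mov eax, 27: eax=27
after mov edi, 12: edi=12
after mod edi, 3: edi=12%3=0
after xor edx, 16: edx=26^16=10
After step 7: edx = 10.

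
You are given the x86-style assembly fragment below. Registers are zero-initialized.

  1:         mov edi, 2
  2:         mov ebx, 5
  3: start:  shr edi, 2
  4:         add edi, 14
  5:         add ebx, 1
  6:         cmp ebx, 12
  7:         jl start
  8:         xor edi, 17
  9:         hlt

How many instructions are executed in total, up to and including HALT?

39

after mov edi, 2: edi=2
after mov ebx, 5: ebx=5
after shr edi, 2: edi=2>>2=0
after add edi, 14: edi=0+14=14
after add ebx, 1: ebx=5+1=6
cmp ebx, 12  (cmp 6,12)
jl start: taken
after shr edi, 2: edi=14>>2=3
after add edi, 14: edi=3+14=17
after add ebx, 1: ebx=6+1=7
cmp ebx, 12  (cmp 7,12)
jl start: taken
after shr edi, 2: edi=17>>2=4
after add edi, 14: edi=4+14=18
after add ebx, 1: ebx=7+1=8
cmp ebx, 12  (cmp 8,12)
jl start: taken
after shr edi, 2: edi=18>>2=4
after add edi, 14: edi=4+14=18
after add ebx, 1: ebx=8+1=9
cmp ebx, 12  (cmp 9,12)
jl start: taken
after shr edi, 2: edi=18>>2=4
after add edi, 14: edi=4+14=18
after add ebx, 1: ebx=9+1=10
cmp ebx, 12  (cmp 10,12)
jl start: taken
after shr edi, 2: edi=18>>2=4
after add edi, 14: edi=4+14=18
after add ebx, 1: ebx=10+1=11
cmp ebx, 12  (cmp 11,12)
jl start: taken
after shr edi, 2: edi=18>>2=4
after add edi, 14: edi=4+14=18
after add ebx, 1: ebx=11+1=12
cmp ebx, 12  (cmp 12,12)
jl start: not taken
after xor edi, 17: edi=18^17=3
halt.
Total executed instructions: 39.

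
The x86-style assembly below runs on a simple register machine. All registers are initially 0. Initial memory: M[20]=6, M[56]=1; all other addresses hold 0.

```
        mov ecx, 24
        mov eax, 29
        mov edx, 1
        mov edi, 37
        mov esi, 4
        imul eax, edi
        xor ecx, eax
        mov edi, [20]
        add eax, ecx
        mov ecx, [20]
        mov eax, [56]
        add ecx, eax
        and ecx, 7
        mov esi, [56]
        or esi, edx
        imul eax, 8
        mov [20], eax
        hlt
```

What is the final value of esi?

1

after mov ecx, 24: ecx=24
after mov eax, 29: eax=29
after mov edx, 1: edx=1
after mov edi, 37: edi=37
after mov esi, 4: esi=4
after imul eax, edi: eax=29*37=1073
after xor ecx, eax: ecx=24^1073=1065
after mov edi, [20]: edi=M[20]=6
after add eax, ecx: eax=1073+1065=2138
after mov ecx, [20]: ecx=M[20]=6
after mov eax, [56]: eax=M[56]=1
after add ecx, eax: ecx=6+1=7
after and ecx, 7: ecx=7&7=7
after mov esi, [56]: esi=M[56]=1
after or esi, edx: esi=1|1=1
after imul eax, 8: eax=1*8=8
mov [20], eax → M[20]=8
halt.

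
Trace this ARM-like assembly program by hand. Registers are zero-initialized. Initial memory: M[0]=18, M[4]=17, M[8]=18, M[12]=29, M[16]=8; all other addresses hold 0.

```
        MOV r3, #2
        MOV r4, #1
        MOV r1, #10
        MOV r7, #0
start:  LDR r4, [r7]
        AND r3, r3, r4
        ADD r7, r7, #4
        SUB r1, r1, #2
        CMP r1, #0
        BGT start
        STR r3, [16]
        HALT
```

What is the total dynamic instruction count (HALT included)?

MOV r3, #2 → r3=2
MOV r4, #1 → r4=1
MOV r1, #10 → r1=10
MOV r7, #0 → r7=0
LDR r4, [r7] → r4=M[0]=18
AND r3, r3, r4 → r3=2&18=2
ADD r7, r7, #4 → r7=0+4=4
SUB r1, r1, #2 → r1=10-2=8
CMP r1, #0  (cmp 8,0)
BGT start: taken
LDR r4, [r7] → r4=M[4]=17
AND r3, r3, r4 → r3=2&17=0
ADD r7, r7, #4 → r7=4+4=8
SUB r1, r1, #2 → r1=8-2=6
CMP r1, #0  (cmp 6,0)
BGT start: taken
LDR r4, [r7] → r4=M[8]=18
AND r3, r3, r4 → r3=0&18=0
ADD r7, r7, #4 → r7=8+4=12
SUB r1, r1, #2 → r1=6-2=4
CMP r1, #0  (cmp 4,0)
BGT start: taken
LDR r4, [r7] → r4=M[12]=29
AND r3, r3, r4 → r3=0&29=0
ADD r7, r7, #4 → r7=12+4=16
SUB r1, r1, #2 → r1=4-2=2
CMP r1, #0  (cmp 2,0)
BGT start: taken
LDR r4, [r7] → r4=M[16]=8
AND r3, r3, r4 → r3=0&8=0
ADD r7, r7, #4 → r7=16+4=20
SUB r1, r1, #2 → r1=2-2=0
CMP r1, #0  (cmp 0,0)
BGT start: not taken
STR r3, [16] → M[16]=0
halt.
Total executed instructions: 36.

36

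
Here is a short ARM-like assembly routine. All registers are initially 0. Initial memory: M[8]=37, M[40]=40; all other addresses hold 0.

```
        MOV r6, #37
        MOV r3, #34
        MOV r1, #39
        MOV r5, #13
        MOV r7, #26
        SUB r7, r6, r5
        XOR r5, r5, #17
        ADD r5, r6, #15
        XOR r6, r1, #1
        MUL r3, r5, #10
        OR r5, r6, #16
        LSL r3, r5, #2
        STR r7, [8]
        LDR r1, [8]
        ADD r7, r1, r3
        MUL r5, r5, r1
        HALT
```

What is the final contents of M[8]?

24

MOV r6, #37 → r6=37
MOV r3, #34 → r3=34
MOV r1, #39 → r1=39
MOV r5, #13 → r5=13
MOV r7, #26 → r7=26
SUB r7, r6, r5 → r7=37-13=24
XOR r5, r5, #17 → r5=13^17=28
ADD r5, r6, #15 → r5=37+15=52
XOR r6, r1, #1 → r6=39^1=38
MUL r3, r5, #10 → r3=52*10=520
OR r5, r6, #16 → r5=38|16=54
LSL r3, r5, #2 → r3=54<<2=216
STR r7, [8] → M[8]=24
LDR r1, [8] → r1=M[8]=24
ADD r7, r1, r3 → r7=24+216=240
MUL r5, r5, r1 → r5=54*24=1296
halt.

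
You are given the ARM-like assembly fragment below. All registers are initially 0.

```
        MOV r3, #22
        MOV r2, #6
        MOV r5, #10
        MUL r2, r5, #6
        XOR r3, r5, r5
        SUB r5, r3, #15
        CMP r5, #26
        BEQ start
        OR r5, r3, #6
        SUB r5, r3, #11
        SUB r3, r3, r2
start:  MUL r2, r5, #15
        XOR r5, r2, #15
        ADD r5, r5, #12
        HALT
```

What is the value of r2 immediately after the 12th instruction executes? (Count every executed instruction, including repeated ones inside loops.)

MOV r3, #22 → r3=22
MOV r2, #6 → r2=6
MOV r5, #10 → r5=10
MUL r2, r5, #6 → r2=10*6=60
XOR r3, r5, r5 → r3=10^10=0
SUB r5, r3, #15 → r5=0-15=-15
CMP r5, #26  (cmp -15,26)
BEQ start: not taken
OR r5, r3, #6 → r5=0|6=6
SUB r5, r3, #11 → r5=0-11=-11
SUB r3, r3, r2 → r3=0-60=-60
MUL r2, r5, #15 → r2=(-11)*15=-165
After step 12: r2 = -165.

-165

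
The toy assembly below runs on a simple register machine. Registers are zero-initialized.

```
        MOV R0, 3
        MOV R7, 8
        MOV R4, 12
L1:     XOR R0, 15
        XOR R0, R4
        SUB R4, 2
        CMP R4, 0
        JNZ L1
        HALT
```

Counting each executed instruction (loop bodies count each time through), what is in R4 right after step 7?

R0=3
R7=8
R4=12
R0=3^15=12
R0=12^12=0
R4=12-2=10
CMP R4, 0  (cmp 10,0)
After step 7: R4 = 10.

10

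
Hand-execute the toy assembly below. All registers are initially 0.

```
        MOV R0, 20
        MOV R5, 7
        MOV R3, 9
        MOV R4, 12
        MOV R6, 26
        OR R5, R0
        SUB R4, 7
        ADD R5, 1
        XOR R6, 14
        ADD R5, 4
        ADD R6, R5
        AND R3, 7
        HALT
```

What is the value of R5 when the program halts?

MOV R0, 20 → R0=20
MOV R5, 7 → R5=7
MOV R3, 9 → R3=9
MOV R4, 12 → R4=12
MOV R6, 26 → R6=26
OR R5, R0 → R5=7|20=23
SUB R4, 7 → R4=12-7=5
ADD R5, 1 → R5=23+1=24
XOR R6, 14 → R6=26^14=20
ADD R5, 4 → R5=24+4=28
ADD R6, R5 → R6=20+28=48
AND R3, 7 → R3=9&7=1
halt.

28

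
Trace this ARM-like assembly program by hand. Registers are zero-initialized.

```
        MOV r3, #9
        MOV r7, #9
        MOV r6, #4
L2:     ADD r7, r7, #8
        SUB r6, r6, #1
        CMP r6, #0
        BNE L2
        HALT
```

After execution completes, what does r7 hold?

MOV r3, #9 → r3=9
MOV r7, #9 → r7=9
MOV r6, #4 → r6=4
ADD r7, r7, #8 → r7=9+8=17
SUB r6, r6, #1 → r6=4-1=3
CMP r6, #0  (cmp 3,0)
BNE L2: taken
ADD r7, r7, #8 → r7=17+8=25
SUB r6, r6, #1 → r6=3-1=2
CMP r6, #0  (cmp 2,0)
BNE L2: taken
ADD r7, r7, #8 → r7=25+8=33
SUB r6, r6, #1 → r6=2-1=1
CMP r6, #0  (cmp 1,0)
BNE L2: taken
ADD r7, r7, #8 → r7=33+8=41
SUB r6, r6, #1 → r6=1-1=0
CMP r6, #0  (cmp 0,0)
BNE L2: not taken
halt.

41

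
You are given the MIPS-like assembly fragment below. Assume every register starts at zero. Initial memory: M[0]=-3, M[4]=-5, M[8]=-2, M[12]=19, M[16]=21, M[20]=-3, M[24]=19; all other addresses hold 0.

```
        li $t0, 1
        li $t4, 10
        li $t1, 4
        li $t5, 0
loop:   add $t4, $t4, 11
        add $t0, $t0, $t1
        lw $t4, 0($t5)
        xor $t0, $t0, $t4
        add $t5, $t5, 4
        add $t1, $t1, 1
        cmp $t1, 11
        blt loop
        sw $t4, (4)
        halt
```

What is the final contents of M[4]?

$t0=1
$t4=10
$t1=4
$t5=0
$t4=10+11=21
$t0=1+4=5
$t4=M[0]=-3
$t0=5^(-3)=-8
$t5=0+4=4
$t1=4+1=5
cmp $t1, 11  (cmp 5,11)
blt loop: taken
$t4=(-3)+11=8
$t0=(-8)+5=-3
$t4=M[4]=-5
$t0=(-3)^(-5)=6
$t5=4+4=8
$t1=5+1=6
cmp $t1, 11  (cmp 6,11)
blt loop: taken
$t4=(-5)+11=6
$t0=6+6=12
$t4=M[8]=-2
$t0=12^(-2)=-14
$t5=8+4=12
$t1=6+1=7
cmp $t1, 11  (cmp 7,11)
blt loop: taken
$t4=(-2)+11=9
$t0=(-14)+7=-7
$t4=M[12]=19
$t0=(-7)^19=-22
$t5=12+4=16
$t1=7+1=8
cmp $t1, 11  (cmp 8,11)
blt loop: taken
$t4=19+11=30
$t0=(-22)+8=-14
$t4=M[16]=21
$t0=(-14)^21=-25
$t5=16+4=20
$t1=8+1=9
cmp $t1, 11  (cmp 9,11)
blt loop: taken
$t4=21+11=32
$t0=(-25)+9=-16
$t4=M[20]=-3
$t0=(-16)^(-3)=13
$t5=20+4=24
$t1=9+1=10
cmp $t1, 11  (cmp 10,11)
blt loop: taken
$t4=(-3)+11=8
$t0=13+10=23
$t4=M[24]=19
$t0=23^19=4
$t5=24+4=28
$t1=10+1=11
cmp $t1, 11  (cmp 11,11)
blt loop: not taken
sw $t4, (4) → M[4]=19
halt.

19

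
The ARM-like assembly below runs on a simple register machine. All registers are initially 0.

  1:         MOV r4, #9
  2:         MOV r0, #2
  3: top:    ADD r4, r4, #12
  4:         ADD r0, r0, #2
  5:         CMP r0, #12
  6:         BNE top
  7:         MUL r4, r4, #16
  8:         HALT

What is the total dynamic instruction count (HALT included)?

24

after MOV r4, #9: r4=9
after MOV r0, #2: r0=2
after ADD r4, r4, #12: r4=9+12=21
after ADD r0, r0, #2: r0=2+2=4
CMP r0, #12  (cmp 4,12)
BNE top: taken
after ADD r4, r4, #12: r4=21+12=33
after ADD r0, r0, #2: r0=4+2=6
CMP r0, #12  (cmp 6,12)
BNE top: taken
after ADD r4, r4, #12: r4=33+12=45
after ADD r0, r0, #2: r0=6+2=8
CMP r0, #12  (cmp 8,12)
BNE top: taken
after ADD r4, r4, #12: r4=45+12=57
after ADD r0, r0, #2: r0=8+2=10
CMP r0, #12  (cmp 10,12)
BNE top: taken
after ADD r4, r4, #12: r4=57+12=69
after ADD r0, r0, #2: r0=10+2=12
CMP r0, #12  (cmp 12,12)
BNE top: not taken
after MUL r4, r4, #16: r4=69*16=1104
halt.
Total executed instructions: 24.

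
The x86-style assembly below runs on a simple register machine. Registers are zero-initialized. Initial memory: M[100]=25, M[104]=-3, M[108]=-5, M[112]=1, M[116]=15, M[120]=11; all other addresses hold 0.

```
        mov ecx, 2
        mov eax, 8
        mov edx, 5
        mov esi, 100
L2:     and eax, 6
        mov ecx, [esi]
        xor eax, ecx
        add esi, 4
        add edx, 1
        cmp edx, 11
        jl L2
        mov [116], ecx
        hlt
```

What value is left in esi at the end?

124

mov ecx, 2 → ecx=2
mov eax, 8 → eax=8
mov edx, 5 → edx=5
mov esi, 100 → esi=100
and eax, 6 → eax=8&6=0
mov ecx, [esi] → ecx=M[100]=25
xor eax, ecx → eax=0^25=25
add esi, 4 → esi=100+4=104
add edx, 1 → edx=5+1=6
cmp edx, 11  (cmp 6,11)
jl L2: taken
and eax, 6 → eax=25&6=0
mov ecx, [esi] → ecx=M[104]=-3
xor eax, ecx → eax=0^(-3)=-3
add esi, 4 → esi=104+4=108
add edx, 1 → edx=6+1=7
cmp edx, 11  (cmp 7,11)
jl L2: taken
and eax, 6 → eax=(-3)&6=4
mov ecx, [esi] → ecx=M[108]=-5
xor eax, ecx → eax=4^(-5)=-1
add esi, 4 → esi=108+4=112
add edx, 1 → edx=7+1=8
cmp edx, 11  (cmp 8,11)
jl L2: taken
and eax, 6 → eax=(-1)&6=6
mov ecx, [esi] → ecx=M[112]=1
xor eax, ecx → eax=6^1=7
add esi, 4 → esi=112+4=116
add edx, 1 → edx=8+1=9
cmp edx, 11  (cmp 9,11)
jl L2: taken
and eax, 6 → eax=7&6=6
mov ecx, [esi] → ecx=M[116]=15
xor eax, ecx → eax=6^15=9
add esi, 4 → esi=116+4=120
add edx, 1 → edx=9+1=10
cmp edx, 11  (cmp 10,11)
jl L2: taken
and eax, 6 → eax=9&6=0
mov ecx, [esi] → ecx=M[120]=11
xor eax, ecx → eax=0^11=11
add esi, 4 → esi=120+4=124
add edx, 1 → edx=10+1=11
cmp edx, 11  (cmp 11,11)
jl L2: not taken
mov [116], ecx → M[116]=11
halt.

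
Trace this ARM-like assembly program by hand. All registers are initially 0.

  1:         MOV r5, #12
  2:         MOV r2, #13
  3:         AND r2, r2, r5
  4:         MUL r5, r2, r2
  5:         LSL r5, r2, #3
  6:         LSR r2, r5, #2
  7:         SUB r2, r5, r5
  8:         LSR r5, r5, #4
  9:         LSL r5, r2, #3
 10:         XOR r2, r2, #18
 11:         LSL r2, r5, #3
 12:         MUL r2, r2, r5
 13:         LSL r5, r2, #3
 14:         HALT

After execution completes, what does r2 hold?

0

after MOV r5, #12: r5=12
after MOV r2, #13: r2=13
after AND r2, r2, r5: r2=13&12=12
after MUL r5, r2, r2: r5=12*12=144
after LSL r5, r2, #3: r5=12<<3=96
after LSR r2, r5, #2: r2=96>>2=24
after SUB r2, r5, r5: r2=96-96=0
after LSR r5, r5, #4: r5=96>>4=6
after LSL r5, r2, #3: r5=0<<3=0
after XOR r2, r2, #18: r2=0^18=18
after LSL r2, r5, #3: r2=0<<3=0
after MUL r2, r2, r5: r2=0*0=0
after LSL r5, r2, #3: r5=0<<3=0
halt.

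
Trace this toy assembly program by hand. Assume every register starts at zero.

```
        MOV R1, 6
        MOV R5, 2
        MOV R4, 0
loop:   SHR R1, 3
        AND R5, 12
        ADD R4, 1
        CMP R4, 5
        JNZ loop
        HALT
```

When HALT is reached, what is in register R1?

0

after MOV R1, 6: R1=6
after MOV R5, 2: R5=2
after MOV R4, 0: R4=0
after SHR R1, 3: R1=6>>3=0
after AND R5, 12: R5=2&12=0
after ADD R4, 1: R4=0+1=1
CMP R4, 5  (cmp 1,5)
JNZ loop: taken
after SHR R1, 3: R1=0>>3=0
after AND R5, 12: R5=0&12=0
after ADD R4, 1: R4=1+1=2
CMP R4, 5  (cmp 2,5)
JNZ loop: taken
after SHR R1, 3: R1=0>>3=0
after AND R5, 12: R5=0&12=0
after ADD R4, 1: R4=2+1=3
CMP R4, 5  (cmp 3,5)
JNZ loop: taken
after SHR R1, 3: R1=0>>3=0
after AND R5, 12: R5=0&12=0
after ADD R4, 1: R4=3+1=4
CMP R4, 5  (cmp 4,5)
JNZ loop: taken
after SHR R1, 3: R1=0>>3=0
after AND R5, 12: R5=0&12=0
after ADD R4, 1: R4=4+1=5
CMP R4, 5  (cmp 5,5)
JNZ loop: not taken
halt.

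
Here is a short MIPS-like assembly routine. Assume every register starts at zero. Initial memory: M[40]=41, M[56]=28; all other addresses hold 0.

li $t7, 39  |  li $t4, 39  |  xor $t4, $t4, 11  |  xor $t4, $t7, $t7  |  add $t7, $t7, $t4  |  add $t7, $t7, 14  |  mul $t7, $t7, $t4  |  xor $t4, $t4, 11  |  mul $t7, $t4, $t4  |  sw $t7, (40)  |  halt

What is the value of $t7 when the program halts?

121

li $t7, 39 → $t7=39
li $t4, 39 → $t4=39
xor $t4, $t4, 11 → $t4=39^11=44
xor $t4, $t7, $t7 → $t4=39^39=0
add $t7, $t7, $t4 → $t7=39+0=39
add $t7, $t7, 14 → $t7=39+14=53
mul $t7, $t7, $t4 → $t7=53*0=0
xor $t4, $t4, 11 → $t4=0^11=11
mul $t7, $t4, $t4 → $t7=11*11=121
sw $t7, (40) → M[40]=121
halt.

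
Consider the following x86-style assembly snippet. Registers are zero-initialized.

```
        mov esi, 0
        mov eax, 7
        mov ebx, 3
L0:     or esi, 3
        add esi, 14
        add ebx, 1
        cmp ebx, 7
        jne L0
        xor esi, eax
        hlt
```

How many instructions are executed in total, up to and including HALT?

25

esi=0
eax=7
ebx=3
esi=0|3=3
esi=3+14=17
ebx=3+1=4
cmp ebx, 7  (cmp 4,7)
jne L0: taken
esi=17|3=19
esi=19+14=33
ebx=4+1=5
cmp ebx, 7  (cmp 5,7)
jne L0: taken
esi=33|3=35
esi=35+14=49
ebx=5+1=6
cmp ebx, 7  (cmp 6,7)
jne L0: taken
esi=49|3=51
esi=51+14=65
ebx=6+1=7
cmp ebx, 7  (cmp 7,7)
jne L0: not taken
esi=65^7=70
halt.
Total executed instructions: 25.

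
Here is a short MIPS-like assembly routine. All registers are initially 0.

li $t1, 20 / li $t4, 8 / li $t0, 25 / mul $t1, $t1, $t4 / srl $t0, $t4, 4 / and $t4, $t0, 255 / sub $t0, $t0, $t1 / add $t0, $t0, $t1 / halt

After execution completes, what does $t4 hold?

li $t1, 20 → $t1=20
li $t4, 8 → $t4=8
li $t0, 25 → $t0=25
mul $t1, $t1, $t4 → $t1=20*8=160
srl $t0, $t4, 4 → $t0=8>>4=0
and $t4, $t0, 255 → $t4=0&255=0
sub $t0, $t0, $t1 → $t0=0-160=-160
add $t0, $t0, $t1 → $t0=(-160)+160=0
halt.

0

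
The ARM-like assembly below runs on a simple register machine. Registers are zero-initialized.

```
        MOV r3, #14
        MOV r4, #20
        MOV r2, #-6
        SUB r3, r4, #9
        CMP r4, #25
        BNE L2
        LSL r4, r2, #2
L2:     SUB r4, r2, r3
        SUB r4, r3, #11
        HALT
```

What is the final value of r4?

0

r3=14
r4=20
r2=-6
r3=20-9=11
CMP r4, #25  (cmp 20,25)
BNE L2: taken
r4=(-6)-11=-17
r4=11-11=0
halt.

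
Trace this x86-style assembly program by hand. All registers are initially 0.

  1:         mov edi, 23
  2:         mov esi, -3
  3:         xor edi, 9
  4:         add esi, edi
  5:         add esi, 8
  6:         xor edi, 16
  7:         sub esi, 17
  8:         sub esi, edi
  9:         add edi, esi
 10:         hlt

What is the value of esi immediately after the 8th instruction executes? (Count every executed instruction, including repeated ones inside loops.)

after mov edi, 23: edi=23
after mov esi, -3: esi=-3
after xor edi, 9: edi=23^9=30
after add esi, edi: esi=(-3)+30=27
after add esi, 8: esi=27+8=35
after xor edi, 16: edi=30^16=14
after sub esi, 17: esi=35-17=18
after sub esi, edi: esi=18-14=4
After step 8: esi = 4.

4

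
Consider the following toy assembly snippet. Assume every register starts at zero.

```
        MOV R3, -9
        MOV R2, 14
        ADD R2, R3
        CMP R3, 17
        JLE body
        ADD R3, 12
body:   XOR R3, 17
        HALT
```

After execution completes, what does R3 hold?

R3=-9
R2=14
R2=14+(-9)=5
CMP R3, 17  (cmp -9,17)
JLE body: taken
R3=(-9)^17=-26
halt.

-26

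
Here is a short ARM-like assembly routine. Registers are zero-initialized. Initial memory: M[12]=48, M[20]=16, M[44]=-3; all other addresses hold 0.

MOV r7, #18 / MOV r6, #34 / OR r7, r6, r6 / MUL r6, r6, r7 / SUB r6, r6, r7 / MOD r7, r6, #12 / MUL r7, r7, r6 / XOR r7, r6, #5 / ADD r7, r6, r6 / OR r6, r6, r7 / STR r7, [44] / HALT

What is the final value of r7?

after MOV r7, #18: r7=18
after MOV r6, #34: r6=34
after OR r7, r6, r6: r7=34|34=34
after MUL r6, r6, r7: r6=34*34=1156
after SUB r6, r6, r7: r6=1156-34=1122
after MOD r7, r6, #12: r7=1122%12=6
after MUL r7, r7, r6: r7=6*1122=6732
after XOR r7, r6, #5: r7=1122^5=1127
after ADD r7, r6, r6: r7=1122+1122=2244
after OR r6, r6, r7: r6=1122|2244=3302
STR r7, [44] → M[44]=2244
halt.

2244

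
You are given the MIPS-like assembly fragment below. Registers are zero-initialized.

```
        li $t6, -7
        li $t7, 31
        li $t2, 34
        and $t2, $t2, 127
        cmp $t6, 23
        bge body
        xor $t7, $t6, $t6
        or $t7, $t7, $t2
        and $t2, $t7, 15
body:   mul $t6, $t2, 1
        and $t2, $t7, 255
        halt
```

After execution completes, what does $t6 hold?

$t6=-7
$t7=31
$t2=34
$t2=34&127=34
cmp $t6, 23  (cmp -7,23)
bge body: not taken
$t7=(-7)^(-7)=0
$t7=0|34=34
$t2=34&15=2
$t6=2*1=2
$t2=34&255=34
halt.

2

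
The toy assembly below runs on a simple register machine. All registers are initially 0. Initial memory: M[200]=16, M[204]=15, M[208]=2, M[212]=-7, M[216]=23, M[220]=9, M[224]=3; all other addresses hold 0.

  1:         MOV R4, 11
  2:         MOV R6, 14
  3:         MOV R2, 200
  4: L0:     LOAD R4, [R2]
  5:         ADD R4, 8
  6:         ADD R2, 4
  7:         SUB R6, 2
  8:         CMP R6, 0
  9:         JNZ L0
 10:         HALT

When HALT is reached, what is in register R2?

after MOV R4, 11: R4=11
after MOV R6, 14: R6=14
after MOV R2, 200: R2=200
after LOAD R4, [R2]: R4=M[200]=16
after ADD R4, 8: R4=16+8=24
after ADD R2, 4: R2=200+4=204
after SUB R6, 2: R6=14-2=12
CMP R6, 0  (cmp 12,0)
JNZ L0: taken
after LOAD R4, [R2]: R4=M[204]=15
after ADD R4, 8: R4=15+8=23
after ADD R2, 4: R2=204+4=208
after SUB R6, 2: R6=12-2=10
CMP R6, 0  (cmp 10,0)
JNZ L0: taken
after LOAD R4, [R2]: R4=M[208]=2
after ADD R4, 8: R4=2+8=10
after ADD R2, 4: R2=208+4=212
after SUB R6, 2: R6=10-2=8
CMP R6, 0  (cmp 8,0)
JNZ L0: taken
after LOAD R4, [R2]: R4=M[212]=-7
after ADD R4, 8: R4=(-7)+8=1
after ADD R2, 4: R2=212+4=216
after SUB R6, 2: R6=8-2=6
CMP R6, 0  (cmp 6,0)
JNZ L0: taken
after LOAD R4, [R2]: R4=M[216]=23
after ADD R4, 8: R4=23+8=31
after ADD R2, 4: R2=216+4=220
after SUB R6, 2: R6=6-2=4
CMP R6, 0  (cmp 4,0)
JNZ L0: taken
after LOAD R4, [R2]: R4=M[220]=9
after ADD R4, 8: R4=9+8=17
after ADD R2, 4: R2=220+4=224
after SUB R6, 2: R6=4-2=2
CMP R6, 0  (cmp 2,0)
JNZ L0: taken
after LOAD R4, [R2]: R4=M[224]=3
after ADD R4, 8: R4=3+8=11
after ADD R2, 4: R2=224+4=228
after SUB R6, 2: R6=2-2=0
CMP R6, 0  (cmp 0,0)
JNZ L0: not taken
halt.

228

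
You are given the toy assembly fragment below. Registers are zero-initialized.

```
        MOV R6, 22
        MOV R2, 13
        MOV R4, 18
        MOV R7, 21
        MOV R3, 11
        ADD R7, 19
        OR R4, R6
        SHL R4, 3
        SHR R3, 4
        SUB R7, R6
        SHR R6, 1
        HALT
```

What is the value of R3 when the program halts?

0

MOV R6, 22 → R6=22
MOV R2, 13 → R2=13
MOV R4, 18 → R4=18
MOV R7, 21 → R7=21
MOV R3, 11 → R3=11
ADD R7, 19 → R7=21+19=40
OR R4, R6 → R4=18|22=22
SHL R4, 3 → R4=22<<3=176
SHR R3, 4 → R3=11>>4=0
SUB R7, R6 → R7=40-22=18
SHR R6, 1 → R6=22>>1=11
halt.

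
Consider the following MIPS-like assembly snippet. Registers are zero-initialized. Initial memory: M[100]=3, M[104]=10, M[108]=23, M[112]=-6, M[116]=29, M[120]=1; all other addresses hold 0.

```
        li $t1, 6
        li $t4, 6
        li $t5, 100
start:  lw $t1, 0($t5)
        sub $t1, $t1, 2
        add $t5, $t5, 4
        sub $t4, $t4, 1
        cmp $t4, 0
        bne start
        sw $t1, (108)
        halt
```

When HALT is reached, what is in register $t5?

li $t1, 6 → $t1=6
li $t4, 6 → $t4=6
li $t5, 100 → $t5=100
lw $t1, 0($t5) → $t1=M[100]=3
sub $t1, $t1, 2 → $t1=3-2=1
add $t5, $t5, 4 → $t5=100+4=104
sub $t4, $t4, 1 → $t4=6-1=5
cmp $t4, 0  (cmp 5,0)
bne start: taken
lw $t1, 0($t5) → $t1=M[104]=10
sub $t1, $t1, 2 → $t1=10-2=8
add $t5, $t5, 4 → $t5=104+4=108
sub $t4, $t4, 1 → $t4=5-1=4
cmp $t4, 0  (cmp 4,0)
bne start: taken
lw $t1, 0($t5) → $t1=M[108]=23
sub $t1, $t1, 2 → $t1=23-2=21
add $t5, $t5, 4 → $t5=108+4=112
sub $t4, $t4, 1 → $t4=4-1=3
cmp $t4, 0  (cmp 3,0)
bne start: taken
lw $t1, 0($t5) → $t1=M[112]=-6
sub $t1, $t1, 2 → $t1=(-6)-2=-8
add $t5, $t5, 4 → $t5=112+4=116
sub $t4, $t4, 1 → $t4=3-1=2
cmp $t4, 0  (cmp 2,0)
bne start: taken
lw $t1, 0($t5) → $t1=M[116]=29
sub $t1, $t1, 2 → $t1=29-2=27
add $t5, $t5, 4 → $t5=116+4=120
sub $t4, $t4, 1 → $t4=2-1=1
cmp $t4, 0  (cmp 1,0)
bne start: taken
lw $t1, 0($t5) → $t1=M[120]=1
sub $t1, $t1, 2 → $t1=1-2=-1
add $t5, $t5, 4 → $t5=120+4=124
sub $t4, $t4, 1 → $t4=1-1=0
cmp $t4, 0  (cmp 0,0)
bne start: not taken
sw $t1, (108) → M[108]=-1
halt.

124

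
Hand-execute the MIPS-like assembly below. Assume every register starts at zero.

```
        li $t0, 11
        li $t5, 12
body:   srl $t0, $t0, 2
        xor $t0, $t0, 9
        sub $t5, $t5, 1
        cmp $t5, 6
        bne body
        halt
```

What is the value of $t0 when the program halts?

li $t0, 11 → $t0=11
li $t5, 12 → $t5=12
srl $t0, $t0, 2 → $t0=11>>2=2
xor $t0, $t0, 9 → $t0=2^9=11
sub $t5, $t5, 1 → $t5=12-1=11
cmp $t5, 6  (cmp 11,6)
bne body: taken
srl $t0, $t0, 2 → $t0=11>>2=2
xor $t0, $t0, 9 → $t0=2^9=11
sub $t5, $t5, 1 → $t5=11-1=10
cmp $t5, 6  (cmp 10,6)
bne body: taken
srl $t0, $t0, 2 → $t0=11>>2=2
xor $t0, $t0, 9 → $t0=2^9=11
sub $t5, $t5, 1 → $t5=10-1=9
cmp $t5, 6  (cmp 9,6)
bne body: taken
srl $t0, $t0, 2 → $t0=11>>2=2
xor $t0, $t0, 9 → $t0=2^9=11
sub $t5, $t5, 1 → $t5=9-1=8
cmp $t5, 6  (cmp 8,6)
bne body: taken
srl $t0, $t0, 2 → $t0=11>>2=2
xor $t0, $t0, 9 → $t0=2^9=11
sub $t5, $t5, 1 → $t5=8-1=7
cmp $t5, 6  (cmp 7,6)
bne body: taken
srl $t0, $t0, 2 → $t0=11>>2=2
xor $t0, $t0, 9 → $t0=2^9=11
sub $t5, $t5, 1 → $t5=7-1=6
cmp $t5, 6  (cmp 6,6)
bne body: not taken
halt.

11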